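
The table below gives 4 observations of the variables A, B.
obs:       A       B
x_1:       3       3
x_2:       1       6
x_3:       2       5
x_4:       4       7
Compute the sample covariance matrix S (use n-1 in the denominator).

Step 1 — column means:
  mean(A) = (3 + 1 + 2 + 4) / 4 = 10/4 = 2.5
  mean(B) = (3 + 6 + 5 + 7) / 4 = 21/4 = 5.25

Step 2 — sample covariance S[i,j] = (1/(n-1)) · Σ_k (x_{k,i} - mean_i) · (x_{k,j} - mean_j), with n-1 = 3.
  S[A,A] = ((0.5)·(0.5) + (-1.5)·(-1.5) + (-0.5)·(-0.5) + (1.5)·(1.5)) / 3 = 5/3 = 1.6667
  S[A,B] = ((0.5)·(-2.25) + (-1.5)·(0.75) + (-0.5)·(-0.25) + (1.5)·(1.75)) / 3 = 0.5/3 = 0.1667
  S[B,B] = ((-2.25)·(-2.25) + (0.75)·(0.75) + (-0.25)·(-0.25) + (1.75)·(1.75)) / 3 = 8.75/3 = 2.9167

S is symmetric (S[j,i] = S[i,j]). Assembling:

S = [[1.6667, 0.1667],
 [0.1667, 2.9167]]


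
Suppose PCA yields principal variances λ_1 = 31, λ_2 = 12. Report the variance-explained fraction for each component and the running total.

Step 1 — total variance = trace(Sigma) = Σ λ_i = 31 + 12 = 43.

Step 2 — fraction explained by component i = λ_i / Σ λ:
  PC1: 31/43 = 0.7209
  PC2: 12/43 = 0.2791

Step 3 — cumulative fraction after k components = (λ_1 + ... + λ_k) / Σ λ:
  k = 1: 31/43 = 0.7209
  k = 2: (31 + 12)/43 = 43/43 = 1

Summary (fraction, with percent):

explained: PC1 0.7209 (72.09%), PC2 0.2791 (27.91%);  cumulative: 0.7209, 1


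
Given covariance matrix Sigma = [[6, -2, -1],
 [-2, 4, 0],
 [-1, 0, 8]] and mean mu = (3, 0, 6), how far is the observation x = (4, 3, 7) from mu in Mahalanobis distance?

Step 1 — centre the observation: (x - mu) = (1, 3, 1).

Step 2 — invert Sigma (cofactor / det for 3×3, or solve directly):
  Sigma^{-1} = [[0.2051, 0.1026, 0.0256],
 [0.1026, 0.3013, 0.0128],
 [0.0256, 0.0128, 0.1282]].

Step 3 — form the quadratic (x - mu)^T · Sigma^{-1} · (x - mu):
  Sigma^{-1} · (x - mu) = (0.5385, 1.0192, 0.1923).
  (x - mu)^T · [Sigma^{-1} · (x - mu)] = (1)·(0.5385) + (3)·(1.0192) + (1)·(0.1923) = 3.7885.

Step 4 — take square root: d = √(3.7885) ≈ 1.9464.

d(x, mu) = √(3.7885) ≈ 1.9464


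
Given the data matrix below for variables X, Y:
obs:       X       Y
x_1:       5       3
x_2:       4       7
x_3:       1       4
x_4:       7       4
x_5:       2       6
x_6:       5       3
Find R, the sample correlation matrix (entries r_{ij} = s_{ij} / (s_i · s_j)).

Step 1 — column means:
  mean(X) = (5 + 4 + 1 + 7 + 2 + 5) / 6 = 24/6 = 4
  mean(Y) = (3 + 7 + 4 + 4 + 6 + 3) / 6 = 27/6 = 4.5

Step 2 — sample variances and covariances s[i,j] = (1/(n-1)) · Σ_k (x_{k,i} - mean_i) · (x_{k,j} - mean_j), with n-1 = 5:
  s[X,X] = ((1)·(1) + (0)·(0) + (-3)·(-3) + (3)·(3) + (-2)·(-2) + (1)·(1)) / 5 = 24/5 = 4.8
  s[X,Y] = ((1)·(-1.5) + (0)·(2.5) + (-3)·(-0.5) + (3)·(-0.5) + (-2)·(1.5) + (1)·(-1.5)) / 5 = -6/5 = -1.2
  s[Y,Y] = ((-1.5)·(-1.5) + (2.5)·(2.5) + (-0.5)·(-0.5) + (-0.5)·(-0.5) + (1.5)·(1.5) + (-1.5)·(-1.5)) / 5 = 13.5/5 = 2.7
  Sample standard deviations s_i = √(s[i,i]):
  s(X) = √(4.8) = 2.1909
  s(Y) = √(2.7) = 1.6432

Step 3 — r_{ij} = s_{ij} / (s_i · s_j):
  r[X,X] = 1 (diagonal).
  r[X,Y] = -1.2 / (2.1909 · 1.6432) = -1.2 / 3.6 = -0.3333
  r[Y,Y] = 1 (diagonal).

R is symmetric with unit diagonal. Assembling:

R = [[1, -0.3333],
 [-0.3333, 1]]


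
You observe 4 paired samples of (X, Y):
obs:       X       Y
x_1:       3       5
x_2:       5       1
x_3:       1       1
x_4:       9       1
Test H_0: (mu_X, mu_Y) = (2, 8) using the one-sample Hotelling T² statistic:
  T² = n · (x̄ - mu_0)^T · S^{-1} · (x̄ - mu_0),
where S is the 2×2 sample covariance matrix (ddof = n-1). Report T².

Step 1 — sample mean vector:
  mean(X) = (3 + 5 + 1 + 9) / 4 = 18/4 = 4.5
  mean(Y) = (5 + 1 + 1 + 1) / 4 = 8/4 = 2
  x̄ = (4.5, 2),  deviation x̄ - mu_0 = (4.5, 2) - (2, 8) = (2.5, -6).

Step 2 — sample covariance matrix, S[i,j] = (1/(n-1)) · Σ_k (x_{k,i} - mean_i) · (x_{k,j} - mean_j), divisor n-1 = 3:
  S[X,X] = ((-1.5)·(-1.5) + (0.5)·(0.5) + (-3.5)·(-3.5) + (4.5)·(4.5)) / 3 = 35/3 = 11.6667
  S[X,Y] = ((-1.5)·(3) + (0.5)·(-1) + (-3.5)·(-1) + (4.5)·(-1)) / 3 = -6/3 = -2
  S[Y,Y] = ((3)·(3) + (-1)·(-1) + (-1)·(-1) + (-1)·(-1)) / 3 = 12/3 = 4
  S = [[11.6667, -2],
 [-2, 4]].

Step 3 — invert S. det(S) = 11.6667·4 - (-2)² = 42.6667.
  S^{-1} = (1/det) · [[d, -b], [-b, a]] = [[0.0938, 0.0469],
 [0.0469, 0.2734]].

Step 4 — quadratic form (x̄ - mu_0)^T · S^{-1} · (x̄ - mu_0):
  S^{-1} · (x̄ - mu_0) = (-0.0469, -1.5234),
  (x̄ - mu_0)^T · [...] = (2.5)·(-0.0469) + (-6)·(-1.5234) = 9.0234.

Step 5 — scale by n: T² = 4 · 9.0234 = 36.0938.

T² ≈ 36.0938


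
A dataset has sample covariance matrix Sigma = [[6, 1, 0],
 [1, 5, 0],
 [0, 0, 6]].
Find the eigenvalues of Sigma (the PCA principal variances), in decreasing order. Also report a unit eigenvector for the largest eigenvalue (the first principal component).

Step 1 — characteristic polynomial p(λ) = det(λI - Sigma) = λ³ - tr·λ² + c_1·λ - det, where tr = trace, c_1 = sum of the principal 2×2 minors, det = det(Sigma):
  tr = 6 + 5 + 6 = 17,
  c_1 = (6·5 - (1)²) + (6·6 - (0)²) + (5·6 - (0)²) = 29 + 36 + 30 = 95,
  det = 6·(5·6 - (0)²) - (1)·((1)·6 - (0)·(0)) + (0)·((1)·(0) - 5·(0)) = 6·(30) - (1)·(6) + (0)·(0) = 174.
  So p(λ) = λ³ - 17λ² + 95λ - 174.
Step 2 — look for an integer root (rational root theorem: any rational root is an integer divisor of 174). Testing λ = 6:
  p(6) = 216 - 612 + 570 - 174 = 0  ✓
  Dividing out (λ - 6): p(λ) = (λ - 6)(λ² - 11λ + 29).
Step 3 — remaining eigenvalues from the quadratic λ² - 11λ + 29 = 0:
  Δ = 11² - 4·29 = 121 - 116 = 5,  λ = (11 ± √5)/2 = (11 ± 2.2361)/2 ≈ 6.618 or 4.382.
  Sorted: λ_1 = 6.618,  λ_2 = 6,  λ_3 = 4.382  (check: sum = 17 = tr ✓).

Step 4 — unit eigenvector for λ_1 ≈ 6.618: v spans the null space of (Sigma - λ_1 I), whose rows are
  r_1 = (-0.618, 1, 0),  r_2 = (1, -1.618, 0),  r_3 = (0, 0, -0.618).
  v is orthogonal to every row, so take v ∝ r_1 × r_3 = ((1)·(-0.618) - (0)·(0), (0)·(0) - (-0.618)·(-0.618), (-0.618)·(0) - (1)·(0)) ≈ (-0.618, -0.382, 0).
  Rescale (multiply by -1 so the first nonzero entry is positive): u = (0.618, 0.382, 0).
  ||u|| = √((0.618)² + (0.382)² + (0)²) = √(0.5279) ≈ 0.7265,  v_1 = u/||u|| ≈ (0.8507, 0.5257, 0) (||v_1|| = 1).

λ_1 = 6.618,  λ_2 = 6,  λ_3 = 4.382;  v_1 ≈ (0.8507, 0.5257, 0)


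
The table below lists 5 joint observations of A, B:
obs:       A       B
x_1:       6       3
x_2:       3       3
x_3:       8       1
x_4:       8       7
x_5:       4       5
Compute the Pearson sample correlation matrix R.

Step 1 — column means:
  mean(A) = (6 + 3 + 8 + 8 + 4) / 5 = 29/5 = 5.8
  mean(B) = (3 + 3 + 1 + 7 + 5) / 5 = 19/5 = 3.8

Step 2 — sample variances and covariances s[i,j] = (1/(n-1)) · Σ_k (x_{k,i} - mean_i) · (x_{k,j} - mean_j), with n-1 = 4:
  s[A,A] = ((0.2)·(0.2) + (-2.8)·(-2.8) + (2.2)·(2.2) + (2.2)·(2.2) + (-1.8)·(-1.8)) / 4 = 20.8/4 = 5.2
  s[A,B] = ((0.2)·(-0.8) + (-2.8)·(-0.8) + (2.2)·(-2.8) + (2.2)·(3.2) + (-1.8)·(1.2)) / 4 = 0.8/4 = 0.2
  s[B,B] = ((-0.8)·(-0.8) + (-0.8)·(-0.8) + (-2.8)·(-2.8) + (3.2)·(3.2) + (1.2)·(1.2)) / 4 = 20.8/4 = 5.2
  Sample standard deviations s_i = √(s[i,i]):
  s(A) = √(5.2) = 2.2804
  s(B) = √(5.2) = 2.2804

Step 3 — r_{ij} = s_{ij} / (s_i · s_j):
  r[A,A] = 1 (diagonal).
  r[A,B] = 0.2 / (2.2804 · 2.2804) = 0.2 / 5.2 = 0.0385
  r[B,B] = 1 (diagonal).

R is symmetric with unit diagonal. Assembling:

R = [[1, 0.0385],
 [0.0385, 1]]


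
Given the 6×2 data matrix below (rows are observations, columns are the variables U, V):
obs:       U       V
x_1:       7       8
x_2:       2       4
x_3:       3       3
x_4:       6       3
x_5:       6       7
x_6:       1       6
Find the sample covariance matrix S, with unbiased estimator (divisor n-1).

Step 1 — column means:
  mean(U) = (7 + 2 + 3 + 6 + 6 + 1) / 6 = 25/6 = 4.1667
  mean(V) = (8 + 4 + 3 + 3 + 7 + 6) / 6 = 31/6 = 5.1667

Step 2 — sample covariance S[i,j] = (1/(n-1)) · Σ_k (x_{k,i} - mean_i) · (x_{k,j} - mean_j), with n-1 = 5.
  S[U,U] = ((2.8333)·(2.8333) + (-2.1667)·(-2.1667) + (-1.1667)·(-1.1667) + (1.8333)·(1.8333) + (1.8333)·(1.8333) + (-3.1667)·(-3.1667)) / 5 = 30.8333/5 = 6.1667
  S[U,V] = ((2.8333)·(2.8333) + (-2.1667)·(-1.1667) + (-1.1667)·(-2.1667) + (1.8333)·(-2.1667) + (1.8333)·(1.8333) + (-3.1667)·(0.8333)) / 5 = 9.8333/5 = 1.9667
  S[V,V] = ((2.8333)·(2.8333) + (-1.1667)·(-1.1667) + (-2.1667)·(-2.1667) + (-2.1667)·(-2.1667) + (1.8333)·(1.8333) + (0.8333)·(0.8333)) / 5 = 22.8333/5 = 4.5667

S is symmetric (S[j,i] = S[i,j]). Assembling:

S = [[6.1667, 1.9667],
 [1.9667, 4.5667]]


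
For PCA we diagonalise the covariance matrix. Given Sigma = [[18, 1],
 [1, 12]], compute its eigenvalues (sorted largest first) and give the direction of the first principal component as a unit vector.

Step 1 — characteristic polynomial of 2×2 Sigma:
  det(Sigma - λI) = λ² - trace · λ + det = 0.
  trace = 18 + 12 = 30, det = 18·12 - (1)² = 215.
Step 2 — discriminant:
  Δ = trace² - 4·det = 900 - 860 = 40.
Step 3 — eigenvalues:
  λ = (trace ± √Δ)/2 = (30 ± 6.3246)/2,
  λ_1 = 18.1623,  λ_2 = 11.8377.

Step 4 — unit eigenvector for λ_1: solve (Sigma - λ_1 I)v = 0. First row:
  (18 - 18.1623)·v_x + (1)·v_y = 0, i.e. (-0.1623)·v_x + (1)·v_y = 0,
  so v ∝ (b, λ_1 - a) = (1, 0.1623) = u.
  ||u|| = √((1)² + (0.1623)²) = √(1.0263) ≈ 1.0131,
  v_1 = u/||u|| ≈ (0.9871, 0.1602) (||v_1|| = 1).

λ_1 = 18.1623,  λ_2 = 11.8377;  v_1 ≈ (0.9871, 0.1602)


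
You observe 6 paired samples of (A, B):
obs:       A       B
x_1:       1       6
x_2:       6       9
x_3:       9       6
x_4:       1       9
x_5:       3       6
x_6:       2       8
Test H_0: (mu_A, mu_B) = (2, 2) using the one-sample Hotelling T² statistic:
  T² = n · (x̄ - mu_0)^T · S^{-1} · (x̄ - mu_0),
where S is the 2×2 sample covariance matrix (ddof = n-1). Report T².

Step 1 — sample mean vector:
  mean(A) = (1 + 6 + 9 + 1 + 3 + 2) / 6 = 22/6 = 3.6667
  mean(B) = (6 + 9 + 6 + 9 + 6 + 8) / 6 = 44/6 = 7.3333
  x̄ = (3.6667, 7.3333),  deviation x̄ - mu_0 = (3.6667, 7.3333) - (2, 2) = (1.6667, 5.3333).

Step 2 — sample covariance matrix, S[i,j] = (1/(n-1)) · Σ_k (x_{k,i} - mean_i) · (x_{k,j} - mean_j), divisor n-1 = 5:
  S[A,A] = ((-2.6667)·(-2.6667) + (2.3333)·(2.3333) + (5.3333)·(5.3333) + (-2.6667)·(-2.6667) + (-0.6667)·(-0.6667) + (-1.6667)·(-1.6667)) / 5 = 51.3333/5 = 10.2667
  S[A,B] = ((-2.6667)·(-1.3333) + (2.3333)·(1.6667) + (5.3333)·(-1.3333) + (-2.6667)·(1.6667) + (-0.6667)·(-1.3333) + (-1.6667)·(0.6667)) / 5 = -4.3333/5 = -0.8667
  S[B,B] = ((-1.3333)·(-1.3333) + (1.6667)·(1.6667) + (-1.3333)·(-1.3333) + (1.6667)·(1.6667) + (-1.3333)·(-1.3333) + (0.6667)·(0.6667)) / 5 = 11.3333/5 = 2.2667
  S = [[10.2667, -0.8667],
 [-0.8667, 2.2667]].

Step 3 — invert S. det(S) = 10.2667·2.2667 - (-0.8667)² = 22.52.
  S^{-1} = (1/det) · [[d, -b], [-b, a]] = [[0.1007, 0.0385],
 [0.0385, 0.4559]].

Step 4 — quadratic form (x̄ - mu_0)^T · S^{-1} · (x̄ - mu_0):
  S^{-1} · (x̄ - mu_0) = (0.373, 2.4956),
  (x̄ - mu_0)^T · [...] = (1.6667)·(0.373) + (5.3333)·(2.4956) = 13.9313.

Step 5 — scale by n: T² = 6 · 13.9313 = 83.5879.

T² ≈ 83.5879


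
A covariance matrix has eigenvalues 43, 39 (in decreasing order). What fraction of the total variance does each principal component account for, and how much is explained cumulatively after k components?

Step 1 — total variance = trace(Sigma) = Σ λ_i = 43 + 39 = 82.

Step 2 — fraction explained by component i = λ_i / Σ λ:
  PC1: 43/82 = 0.5244
  PC2: 39/82 = 0.4756

Step 3 — cumulative fraction after k components = (λ_1 + ... + λ_k) / Σ λ:
  k = 1: 43/82 = 0.5244
  k = 2: (43 + 39)/82 = 82/82 = 1

Summary (fraction, with percent):

explained: PC1 0.5244 (52.44%), PC2 0.4756 (47.56%);  cumulative: 0.5244, 1


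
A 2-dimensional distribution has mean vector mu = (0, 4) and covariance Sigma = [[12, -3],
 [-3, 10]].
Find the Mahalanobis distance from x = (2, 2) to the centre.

Step 1 — centre the observation: (x - mu) = (2, -2).

Step 2 — invert Sigma. det(Sigma) = 12·10 - (-3)² = 111.
  Sigma^{-1} = (1/det) · [[d, -b], [-b, a]] = [[0.0901, 0.027],
 [0.027, 0.1081]].

Step 3 — form the quadratic (x - mu)^T · Sigma^{-1} · (x - mu):
  Sigma^{-1} · (x - mu) = (0.1261, -0.1622).
  (x - mu)^T · [Sigma^{-1} · (x - mu)] = (2)·(0.1261) + (-2)·(-0.1622) = 0.5766.

Step 4 — take square root: d = √(0.5766) ≈ 0.7593.

d(x, mu) = √(0.5766) ≈ 0.7593


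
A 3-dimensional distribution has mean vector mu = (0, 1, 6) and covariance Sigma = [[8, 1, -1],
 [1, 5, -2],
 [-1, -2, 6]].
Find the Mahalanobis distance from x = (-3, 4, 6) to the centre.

Step 1 — centre the observation: (x - mu) = (-3, 3, 0).

Step 2 — invert Sigma (cofactor / det for 3×3, or solve directly):
  Sigma^{-1} = [[0.1294, -0.0199, 0.0149],
 [-0.0199, 0.2338, 0.0746],
 [0.0149, 0.0746, 0.194]].

Step 3 — form the quadratic (x - mu)^T · Sigma^{-1} · (x - mu):
  Sigma^{-1} · (x - mu) = (-0.4478, 0.7612, 0.1791).
  (x - mu)^T · [Sigma^{-1} · (x - mu)] = (-3)·(-0.4478) + (3)·(0.7612) + (0)·(0.1791) = 3.6269.

Step 4 — take square root: d = √(3.6269) ≈ 1.9044.

d(x, mu) = √(3.6269) ≈ 1.9044


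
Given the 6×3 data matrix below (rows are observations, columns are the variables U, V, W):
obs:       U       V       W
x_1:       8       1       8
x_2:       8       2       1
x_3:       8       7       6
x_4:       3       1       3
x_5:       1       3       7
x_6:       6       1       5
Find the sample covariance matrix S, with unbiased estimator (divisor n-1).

Step 1 — column means:
  mean(U) = (8 + 8 + 8 + 3 + 1 + 6) / 6 = 34/6 = 5.6667
  mean(V) = (1 + 2 + 7 + 1 + 3 + 1) / 6 = 15/6 = 2.5
  mean(W) = (8 + 1 + 6 + 3 + 7 + 5) / 6 = 30/6 = 5

Step 2 — sample covariance S[i,j] = (1/(n-1)) · Σ_k (x_{k,i} - mean_i) · (x_{k,j} - mean_j), with n-1 = 5.
  S[U,U] = ((2.3333)·(2.3333) + (2.3333)·(2.3333) + (2.3333)·(2.3333) + (-2.6667)·(-2.6667) + (-4.6667)·(-4.6667) + (0.3333)·(0.3333)) / 5 = 45.3333/5 = 9.0667
  S[U,V] = ((2.3333)·(-1.5) + (2.3333)·(-0.5) + (2.3333)·(4.5) + (-2.6667)·(-1.5) + (-4.6667)·(0.5) + (0.3333)·(-1.5)) / 5 = 7/5 = 1.4
  S[U,W] = ((2.3333)·(3) + (2.3333)·(-4) + (2.3333)·(1) + (-2.6667)·(-2) + (-4.6667)·(2) + (0.3333)·(0)) / 5 = -4/5 = -0.8
  S[V,V] = ((-1.5)·(-1.5) + (-0.5)·(-0.5) + (4.5)·(4.5) + (-1.5)·(-1.5) + (0.5)·(0.5) + (-1.5)·(-1.5)) / 5 = 27.5/5 = 5.5
  S[V,W] = ((-1.5)·(3) + (-0.5)·(-4) + (4.5)·(1) + (-1.5)·(-2) + (0.5)·(2) + (-1.5)·(0)) / 5 = 6/5 = 1.2
  S[W,W] = ((3)·(3) + (-4)·(-4) + (1)·(1) + (-2)·(-2) + (2)·(2) + (0)·(0)) / 5 = 34/5 = 6.8

S is symmetric (S[j,i] = S[i,j]). Assembling:

S = [[9.0667, 1.4, -0.8],
 [1.4, 5.5, 1.2],
 [-0.8, 1.2, 6.8]]


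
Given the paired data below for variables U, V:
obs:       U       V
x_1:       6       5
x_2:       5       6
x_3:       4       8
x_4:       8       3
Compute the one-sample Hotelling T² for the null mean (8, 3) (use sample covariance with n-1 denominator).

Step 1 — sample mean vector:
  mean(U) = (6 + 5 + 4 + 8) / 4 = 23/4 = 5.75
  mean(V) = (5 + 6 + 8 + 3) / 4 = 22/4 = 5.5
  x̄ = (5.75, 5.5),  deviation x̄ - mu_0 = (5.75, 5.5) - (8, 3) = (-2.25, 2.5).

Step 2 — sample covariance matrix, S[i,j] = (1/(n-1)) · Σ_k (x_{k,i} - mean_i) · (x_{k,j} - mean_j), divisor n-1 = 3:
  S[U,U] = ((0.25)·(0.25) + (-0.75)·(-0.75) + (-1.75)·(-1.75) + (2.25)·(2.25)) / 3 = 8.75/3 = 2.9167
  S[U,V] = ((0.25)·(-0.5) + (-0.75)·(0.5) + (-1.75)·(2.5) + (2.25)·(-2.5)) / 3 = -10.5/3 = -3.5
  S[V,V] = ((-0.5)·(-0.5) + (0.5)·(0.5) + (2.5)·(2.5) + (-2.5)·(-2.5)) / 3 = 13/3 = 4.3333
  S = [[2.9167, -3.5],
 [-3.5, 4.3333]].

Step 3 — invert S. det(S) = 2.9167·4.3333 - (-3.5)² = 0.3889.
  S^{-1} = (1/det) · [[d, -b], [-b, a]] = [[11.1429, 9],
 [9, 7.5]].

Step 4 — quadratic form (x̄ - mu_0)^T · S^{-1} · (x̄ - mu_0):
  S^{-1} · (x̄ - mu_0) = (-2.5714, -1.5),
  (x̄ - mu_0)^T · [...] = (-2.25)·(-2.5714) + (2.5)·(-1.5) = 2.0357.

Step 5 — scale by n: T² = 4 · 2.0357 = 8.1429.

T² ≈ 8.1429


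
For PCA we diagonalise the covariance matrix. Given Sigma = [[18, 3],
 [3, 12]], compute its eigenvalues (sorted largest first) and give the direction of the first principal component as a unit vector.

Step 1 — characteristic polynomial of 2×2 Sigma:
  det(Sigma - λI) = λ² - trace · λ + det = 0.
  trace = 18 + 12 = 30, det = 18·12 - (3)² = 207.
Step 2 — discriminant:
  Δ = trace² - 4·det = 900 - 828 = 72.
Step 3 — eigenvalues:
  λ = (trace ± √Δ)/2 = (30 ± 8.4853)/2,
  λ_1 = 19.2426,  λ_2 = 10.7574.

Step 4 — unit eigenvector for λ_1: solve (Sigma - λ_1 I)v = 0. First row:
  (18 - 19.2426)·v_x + (3)·v_y = 0, i.e. (-1.2426)·v_x + (3)·v_y = 0,
  so v ∝ (b, λ_1 - a) = (3, 1.2426) = u.
  ||u|| = √((3)² + (1.2426)²) = √(10.5442) ≈ 3.2472,
  v_1 = u/||u|| ≈ (0.9239, 0.3827) (||v_1|| = 1).

λ_1 = 19.2426,  λ_2 = 10.7574;  v_1 ≈ (0.9239, 0.3827)


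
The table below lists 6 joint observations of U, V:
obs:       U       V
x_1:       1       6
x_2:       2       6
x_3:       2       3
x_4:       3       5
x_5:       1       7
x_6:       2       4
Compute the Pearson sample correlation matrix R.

Step 1 — column means:
  mean(U) = (1 + 2 + 2 + 3 + 1 + 2) / 6 = 11/6 = 1.8333
  mean(V) = (6 + 6 + 3 + 5 + 7 + 4) / 6 = 31/6 = 5.1667

Step 2 — sample variances and covariances s[i,j] = (1/(n-1)) · Σ_k (x_{k,i} - mean_i) · (x_{k,j} - mean_j), with n-1 = 5:
  s[U,U] = ((-0.8333)·(-0.8333) + (0.1667)·(0.1667) + (0.1667)·(0.1667) + (1.1667)·(1.1667) + (-0.8333)·(-0.8333) + (0.1667)·(0.1667)) / 5 = 2.8333/5 = 0.5667
  s[U,V] = ((-0.8333)·(0.8333) + (0.1667)·(0.8333) + (0.1667)·(-2.1667) + (1.1667)·(-0.1667) + (-0.8333)·(1.8333) + (0.1667)·(-1.1667)) / 5 = -2.8333/5 = -0.5667
  s[V,V] = ((0.8333)·(0.8333) + (0.8333)·(0.8333) + (-2.1667)·(-2.1667) + (-0.1667)·(-0.1667) + (1.8333)·(1.8333) + (-1.1667)·(-1.1667)) / 5 = 10.8333/5 = 2.1667
  Sample standard deviations s_i = √(s[i,i]):
  s(U) = √(0.5667) = 0.7528
  s(V) = √(2.1667) = 1.472

Step 3 — r_{ij} = s_{ij} / (s_i · s_j):
  r[U,U] = 1 (diagonal).
  r[U,V] = -0.5667 / (0.7528 · 1.472) = -0.5667 / 1.1081 = -0.5114
  r[V,V] = 1 (diagonal).

R is symmetric with unit diagonal. Assembling:

R = [[1, -0.5114],
 [-0.5114, 1]]


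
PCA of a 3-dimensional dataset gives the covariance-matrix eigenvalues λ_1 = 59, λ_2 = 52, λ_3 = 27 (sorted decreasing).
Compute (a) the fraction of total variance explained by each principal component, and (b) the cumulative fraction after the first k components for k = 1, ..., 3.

Step 1 — total variance = trace(Sigma) = Σ λ_i = 59 + 52 + 27 = 138.

Step 2 — fraction explained by component i = λ_i / Σ λ:
  PC1: 59/138 = 0.4275
  PC2: 52/138 = 0.3768
  PC3: 27/138 = 0.1957

Step 3 — cumulative fraction after k components = (λ_1 + ... + λ_k) / Σ λ:
  k = 1: 59/138 = 0.4275
  k = 2: (59 + 52)/138 = 111/138 = 0.8043
  k = 3: (59 + 52 + 27)/138 = 138/138 = 1

Summary (fraction, with percent):

explained: PC1 0.4275 (42.75%), PC2 0.3768 (37.68%), PC3 0.1957 (19.57%);  cumulative: 0.4275, 0.8043, 1


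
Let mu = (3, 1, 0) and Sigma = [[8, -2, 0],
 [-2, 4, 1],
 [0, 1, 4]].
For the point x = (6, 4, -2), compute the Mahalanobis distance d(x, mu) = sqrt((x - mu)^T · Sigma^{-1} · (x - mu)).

Step 1 — centre the observation: (x - mu) = (3, 3, -2).

Step 2 — invert Sigma (cofactor / det for 3×3, or solve directly):
  Sigma^{-1} = [[0.1442, 0.0769, -0.0192],
 [0.0769, 0.3077, -0.0769],
 [-0.0192, -0.0769, 0.2692]].

Step 3 — form the quadratic (x - mu)^T · Sigma^{-1} · (x - mu):
  Sigma^{-1} · (x - mu) = (0.7019, 1.3077, -0.8269).
  (x - mu)^T · [Sigma^{-1} · (x - mu)] = (3)·(0.7019) + (3)·(1.3077) + (-2)·(-0.8269) = 7.6827.

Step 4 — take square root: d = √(7.6827) ≈ 2.7718.

d(x, mu) = √(7.6827) ≈ 2.7718


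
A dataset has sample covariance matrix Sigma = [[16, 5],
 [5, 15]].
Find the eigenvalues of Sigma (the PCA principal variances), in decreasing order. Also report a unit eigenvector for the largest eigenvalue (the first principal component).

Step 1 — characteristic polynomial of 2×2 Sigma:
  det(Sigma - λI) = λ² - trace · λ + det = 0.
  trace = 16 + 15 = 31, det = 16·15 - (5)² = 215.
Step 2 — discriminant:
  Δ = trace² - 4·det = 961 - 860 = 101.
Step 3 — eigenvalues:
  λ = (trace ± √Δ)/2 = (31 ± 10.0499)/2,
  λ_1 = 20.5249,  λ_2 = 10.4751.

Step 4 — unit eigenvector for λ_1: solve (Sigma - λ_1 I)v = 0. First row:
  (16 - 20.5249)·v_x + (5)·v_y = 0, i.e. (-4.5249)·v_x + (5)·v_y = 0,
  so v ∝ (b, λ_1 - a) = (5, 4.5249) = u.
  ||u|| = √((5)² + (4.5249)²) = √(45.4751) ≈ 6.7435,
  v_1 = u/||u|| ≈ (0.7415, 0.671) (||v_1|| = 1).

λ_1 = 20.5249,  λ_2 = 10.4751;  v_1 ≈ (0.7415, 0.671)


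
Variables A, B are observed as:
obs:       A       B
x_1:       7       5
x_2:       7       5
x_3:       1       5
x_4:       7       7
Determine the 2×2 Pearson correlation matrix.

Step 1 — column means:
  mean(A) = (7 + 7 + 1 + 7) / 4 = 22/4 = 5.5
  mean(B) = (5 + 5 + 5 + 7) / 4 = 22/4 = 5.5

Step 2 — sample variances and covariances s[i,j] = (1/(n-1)) · Σ_k (x_{k,i} - mean_i) · (x_{k,j} - mean_j), with n-1 = 3:
  s[A,A] = ((1.5)·(1.5) + (1.5)·(1.5) + (-4.5)·(-4.5) + (1.5)·(1.5)) / 3 = 27/3 = 9
  s[A,B] = ((1.5)·(-0.5) + (1.5)·(-0.5) + (-4.5)·(-0.5) + (1.5)·(1.5)) / 3 = 3/3 = 1
  s[B,B] = ((-0.5)·(-0.5) + (-0.5)·(-0.5) + (-0.5)·(-0.5) + (1.5)·(1.5)) / 3 = 3/3 = 1
  Sample standard deviations s_i = √(s[i,i]):
  s(A) = √(9) = 3
  s(B) = √(1) = 1

Step 3 — r_{ij} = s_{ij} / (s_i · s_j):
  r[A,A] = 1 (diagonal).
  r[A,B] = 1 / (3 · 1) = 1 / 3 = 0.3333
  r[B,B] = 1 (diagonal).

R is symmetric with unit diagonal. Assembling:

R = [[1, 0.3333],
 [0.3333, 1]]


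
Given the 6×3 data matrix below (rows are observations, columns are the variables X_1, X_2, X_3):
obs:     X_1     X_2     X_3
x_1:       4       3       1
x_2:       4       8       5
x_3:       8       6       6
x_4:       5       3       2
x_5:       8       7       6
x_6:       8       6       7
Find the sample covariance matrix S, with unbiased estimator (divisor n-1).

Step 1 — column means:
  mean(X_1) = (4 + 4 + 8 + 5 + 8 + 8) / 6 = 37/6 = 6.1667
  mean(X_2) = (3 + 8 + 6 + 3 + 7 + 6) / 6 = 33/6 = 5.5
  mean(X_3) = (1 + 5 + 6 + 2 + 6 + 7) / 6 = 27/6 = 4.5

Step 2 — sample covariance S[i,j] = (1/(n-1)) · Σ_k (x_{k,i} - mean_i) · (x_{k,j} - mean_j), with n-1 = 5.
  S[X_1,X_1] = ((-2.1667)·(-2.1667) + (-2.1667)·(-2.1667) + (1.8333)·(1.8333) + (-1.1667)·(-1.1667) + (1.8333)·(1.8333) + (1.8333)·(1.8333)) / 5 = 20.8333/5 = 4.1667
  S[X_1,X_2] = ((-2.1667)·(-2.5) + (-2.1667)·(2.5) + (1.8333)·(0.5) + (-1.1667)·(-2.5) + (1.8333)·(1.5) + (1.8333)·(0.5)) / 5 = 7.5/5 = 1.5
  S[X_1,X_3] = ((-2.1667)·(-3.5) + (-2.1667)·(0.5) + (1.8333)·(1.5) + (-1.1667)·(-2.5) + (1.8333)·(1.5) + (1.8333)·(2.5)) / 5 = 19.5/5 = 3.9
  S[X_2,X_2] = ((-2.5)·(-2.5) + (2.5)·(2.5) + (0.5)·(0.5) + (-2.5)·(-2.5) + (1.5)·(1.5) + (0.5)·(0.5)) / 5 = 21.5/5 = 4.3
  S[X_2,X_3] = ((-2.5)·(-3.5) + (2.5)·(0.5) + (0.5)·(1.5) + (-2.5)·(-2.5) + (1.5)·(1.5) + (0.5)·(2.5)) / 5 = 20.5/5 = 4.1
  S[X_3,X_3] = ((-3.5)·(-3.5) + (0.5)·(0.5) + (1.5)·(1.5) + (-2.5)·(-2.5) + (1.5)·(1.5) + (2.5)·(2.5)) / 5 = 29.5/5 = 5.9

S is symmetric (S[j,i] = S[i,j]). Assembling:

S = [[4.1667, 1.5, 3.9],
 [1.5, 4.3, 4.1],
 [3.9, 4.1, 5.9]]


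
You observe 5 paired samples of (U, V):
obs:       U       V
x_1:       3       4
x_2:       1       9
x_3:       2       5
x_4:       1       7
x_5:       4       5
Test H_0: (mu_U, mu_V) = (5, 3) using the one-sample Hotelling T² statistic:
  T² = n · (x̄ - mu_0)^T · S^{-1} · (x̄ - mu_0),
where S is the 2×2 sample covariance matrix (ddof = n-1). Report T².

Step 1 — sample mean vector:
  mean(U) = (3 + 1 + 2 + 1 + 4) / 5 = 11/5 = 2.2
  mean(V) = (4 + 9 + 5 + 7 + 5) / 5 = 30/5 = 6
  x̄ = (2.2, 6),  deviation x̄ - mu_0 = (2.2, 6) - (5, 3) = (-2.8, 3).

Step 2 — sample covariance matrix, S[i,j] = (1/(n-1)) · Σ_k (x_{k,i} - mean_i) · (x_{k,j} - mean_j), divisor n-1 = 4:
  S[U,U] = ((0.8)·(0.8) + (-1.2)·(-1.2) + (-0.2)·(-0.2) + (-1.2)·(-1.2) + (1.8)·(1.8)) / 4 = 6.8/4 = 1.7
  S[U,V] = ((0.8)·(-2) + (-1.2)·(3) + (-0.2)·(-1) + (-1.2)·(1) + (1.8)·(-1)) / 4 = -8/4 = -2
  S[V,V] = ((-2)·(-2) + (3)·(3) + (-1)·(-1) + (1)·(1) + (-1)·(-1)) / 4 = 16/4 = 4
  S = [[1.7, -2],
 [-2, 4]].

Step 3 — invert S. det(S) = 1.7·4 - (-2)² = 2.8.
  S^{-1} = (1/det) · [[d, -b], [-b, a]] = [[1.4286, 0.7143],
 [0.7143, 0.6071]].

Step 4 — quadratic form (x̄ - mu_0)^T · S^{-1} · (x̄ - mu_0):
  S^{-1} · (x̄ - mu_0) = (-1.8571, -0.1786),
  (x̄ - mu_0)^T · [...] = (-2.8)·(-1.8571) + (3)·(-0.1786) = 4.6643.

Step 5 — scale by n: T² = 5 · 4.6643 = 23.3214.

T² ≈ 23.3214


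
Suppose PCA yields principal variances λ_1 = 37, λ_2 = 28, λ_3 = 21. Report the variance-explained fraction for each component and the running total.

Step 1 — total variance = trace(Sigma) = Σ λ_i = 37 + 28 + 21 = 86.

Step 2 — fraction explained by component i = λ_i / Σ λ:
  PC1: 37/86 = 0.4302
  PC2: 28/86 = 0.3256
  PC3: 21/86 = 0.2442

Step 3 — cumulative fraction after k components = (λ_1 + ... + λ_k) / Σ λ:
  k = 1: 37/86 = 0.4302
  k = 2: (37 + 28)/86 = 65/86 = 0.7558
  k = 3: (37 + 28 + 21)/86 = 86/86 = 1

Summary (fraction, with percent):

explained: PC1 0.4302 (43.02%), PC2 0.3256 (32.56%), PC3 0.2442 (24.42%);  cumulative: 0.4302, 0.7558, 1


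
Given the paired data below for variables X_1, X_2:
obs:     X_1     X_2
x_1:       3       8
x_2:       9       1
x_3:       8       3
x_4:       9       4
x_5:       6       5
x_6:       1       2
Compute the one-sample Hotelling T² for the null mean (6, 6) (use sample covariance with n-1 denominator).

Step 1 — sample mean vector:
  mean(X_1) = (3 + 9 + 8 + 9 + 6 + 1) / 6 = 36/6 = 6
  mean(X_2) = (8 + 1 + 3 + 4 + 5 + 2) / 6 = 23/6 = 3.8333
  x̄ = (6, 3.8333),  deviation x̄ - mu_0 = (6, 3.8333) - (6, 6) = (0, -2.1667).

Step 2 — sample covariance matrix, S[i,j] = (1/(n-1)) · Σ_k (x_{k,i} - mean_i) · (x_{k,j} - mean_j), divisor n-1 = 5:
  S[X_1,X_1] = ((-3)·(-3) + (3)·(3) + (2)·(2) + (3)·(3) + (0)·(0) + (-5)·(-5)) / 5 = 56/5 = 11.2
  S[X_1,X_2] = ((-3)·(4.1667) + (3)·(-2.8333) + (2)·(-0.8333) + (3)·(0.1667) + (0)·(1.1667) + (-5)·(-1.8333)) / 5 = -13/5 = -2.6
  S[X_2,X_2] = ((4.1667)·(4.1667) + (-2.8333)·(-2.8333) + (-0.8333)·(-0.8333) + (0.1667)·(0.1667) + (1.1667)·(1.1667) + (-1.8333)·(-1.8333)) / 5 = 30.8333/5 = 6.1667
  S = [[11.2, -2.6],
 [-2.6, 6.1667]].

Step 3 — invert S. det(S) = 11.2·6.1667 - (-2.6)² = 62.3067.
  S^{-1} = (1/det) · [[d, -b], [-b, a]] = [[0.099, 0.0417],
 [0.0417, 0.1798]].

Step 4 — quadratic form (x̄ - mu_0)^T · S^{-1} · (x̄ - mu_0):
  S^{-1} · (x̄ - mu_0) = (-0.0904, -0.3895),
  (x̄ - mu_0)^T · [...] = (0)·(-0.0904) + (-2.1667)·(-0.3895) = 0.8439.

Step 5 — scale by n: T² = 6 · 0.8439 = 5.0631.

T² ≈ 5.0631


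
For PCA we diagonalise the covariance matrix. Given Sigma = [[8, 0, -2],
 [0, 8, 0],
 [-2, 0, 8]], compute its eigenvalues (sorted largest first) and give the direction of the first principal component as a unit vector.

Step 1 — characteristic polynomial p(λ) = det(λI - Sigma) = λ³ - tr·λ² + c_1·λ - det, where tr = trace, c_1 = sum of the principal 2×2 minors, det = det(Sigma):
  tr = 8 + 8 + 8 = 24,
  c_1 = (8·8 - (0)²) + (8·8 - (-2)²) + (8·8 - (0)²) = 64 + 60 + 64 = 188,
  det = 8·(8·8 - (0)²) - (0)·((0)·8 - (0)·(-2)) + (-2)·((0)·(0) - 8·(-2)) = 8·(64) - (0)·(0) + (-2)·(16) = 480.
  So p(λ) = λ³ - 24λ² + 188λ - 480.
Step 2 — look for an integer root (rational root theorem: any rational root is an integer divisor of 480). Testing λ = 6:
  p(6) = 216 - 864 + 1128 - 480 = 0  ✓
  Dividing out (λ - 6): p(λ) = (λ - 6)(λ² - 18λ + 80).
Step 3 — remaining eigenvalues from the quadratic λ² - 18λ + 80 = 0:
  Δ = 18² - 4·80 = 324 - 320 = 4,  λ = (18 ± √4)/2 = (18 ± 2)/2 = 10 or 8.
  Sorted: λ_1 = 10,  λ_2 = 8,  λ_3 = 6  (check: sum = 24 = tr ✓).

Step 4 — unit eigenvector for λ_1 = 10: v spans the null space of (Sigma - λ_1 I), whose rows are
  r_1 = (-2, 0, -2),  r_2 = (0, -2, 0),  r_3 = (-2, 0, -2).
  v is orthogonal to every row, so take v ∝ r_1 × r_2 = ((0)·(0) - (-2)·(-2), (-2)·(0) - (-2)·(0), (-2)·(-2) - (0)·(0)) = (-4, 0, 4).
  Rescale (divide by 4; multiply by -1 so the first nonzero entry is positive): u = (1, 0, -1).
  ||u|| = √((1)² + (0)² + (-1)²) = √(2) ≈ 1.4142,  v_1 = u/||u|| ≈ (0.7071, 0, -0.7071) (||v_1|| = 1).

λ_1 = 10,  λ_2 = 8,  λ_3 = 6;  v_1 ≈ (0.7071, 0, -0.7071)


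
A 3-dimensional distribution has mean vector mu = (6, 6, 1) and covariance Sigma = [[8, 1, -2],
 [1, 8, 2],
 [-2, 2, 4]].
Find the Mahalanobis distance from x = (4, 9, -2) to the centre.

Step 1 — centre the observation: (x - mu) = (-2, 3, -3).

Step 2 — invert Sigma (cofactor / det for 3×3, or solve directly):
  Sigma^{-1} = [[0.1556, -0.0444, 0.1],
 [-0.0444, 0.1556, -0.1],
 [0.1, -0.1, 0.35]].

Step 3 — form the quadratic (x - mu)^T · Sigma^{-1} · (x - mu):
  Sigma^{-1} · (x - mu) = (-0.7444, 0.8556, -1.55).
  (x - mu)^T · [Sigma^{-1} · (x - mu)] = (-2)·(-0.7444) + (3)·(0.8556) + (-3)·(-1.55) = 8.7056.

Step 4 — take square root: d = √(8.7056) ≈ 2.9505.

d(x, mu) = √(8.7056) ≈ 2.9505


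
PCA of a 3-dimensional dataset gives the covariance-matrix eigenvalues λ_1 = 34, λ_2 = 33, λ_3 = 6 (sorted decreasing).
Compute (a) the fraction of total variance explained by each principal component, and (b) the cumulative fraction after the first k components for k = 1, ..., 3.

Step 1 — total variance = trace(Sigma) = Σ λ_i = 34 + 33 + 6 = 73.

Step 2 — fraction explained by component i = λ_i / Σ λ:
  PC1: 34/73 = 0.4658
  PC2: 33/73 = 0.4521
  PC3: 6/73 = 0.0822

Step 3 — cumulative fraction after k components = (λ_1 + ... + λ_k) / Σ λ:
  k = 1: 34/73 = 0.4658
  k = 2: (34 + 33)/73 = 67/73 = 0.9178
  k = 3: (34 + 33 + 6)/73 = 73/73 = 1

Summary (fraction, with percent):

explained: PC1 0.4658 (46.58%), PC2 0.4521 (45.21%), PC3 0.0822 (8.22%);  cumulative: 0.4658, 0.9178, 1


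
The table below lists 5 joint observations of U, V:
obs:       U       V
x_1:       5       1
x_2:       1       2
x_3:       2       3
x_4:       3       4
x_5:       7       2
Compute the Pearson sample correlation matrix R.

Step 1 — column means:
  mean(U) = (5 + 1 + 2 + 3 + 7) / 5 = 18/5 = 3.6
  mean(V) = (1 + 2 + 3 + 4 + 2) / 5 = 12/5 = 2.4

Step 2 — sample variances and covariances s[i,j] = (1/(n-1)) · Σ_k (x_{k,i} - mean_i) · (x_{k,j} - mean_j), with n-1 = 4:
  s[U,U] = ((1.4)·(1.4) + (-2.6)·(-2.6) + (-1.6)·(-1.6) + (-0.6)·(-0.6) + (3.4)·(3.4)) / 4 = 23.2/4 = 5.8
  s[U,V] = ((1.4)·(-1.4) + (-2.6)·(-0.4) + (-1.6)·(0.6) + (-0.6)·(1.6) + (3.4)·(-0.4)) / 4 = -4.2/4 = -1.05
  s[V,V] = ((-1.4)·(-1.4) + (-0.4)·(-0.4) + (0.6)·(0.6) + (1.6)·(1.6) + (-0.4)·(-0.4)) / 4 = 5.2/4 = 1.3
  Sample standard deviations s_i = √(s[i,i]):
  s(U) = √(5.8) = 2.4083
  s(V) = √(1.3) = 1.1402

Step 3 — r_{ij} = s_{ij} / (s_i · s_j):
  r[U,U] = 1 (diagonal).
  r[U,V] = -1.05 / (2.4083 · 1.1402) = -1.05 / 2.7459 = -0.3824
  r[V,V] = 1 (diagonal).

R is symmetric with unit diagonal. Assembling:

R = [[1, -0.3824],
 [-0.3824, 1]]


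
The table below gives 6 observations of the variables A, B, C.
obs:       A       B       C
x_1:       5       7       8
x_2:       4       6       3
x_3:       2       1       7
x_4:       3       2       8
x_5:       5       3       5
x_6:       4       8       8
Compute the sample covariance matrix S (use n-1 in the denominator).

Step 1 — column means:
  mean(A) = (5 + 4 + 2 + 3 + 5 + 4) / 6 = 23/6 = 3.8333
  mean(B) = (7 + 6 + 1 + 2 + 3 + 8) / 6 = 27/6 = 4.5
  mean(C) = (8 + 3 + 7 + 8 + 5 + 8) / 6 = 39/6 = 6.5

Step 2 — sample covariance S[i,j] = (1/(n-1)) · Σ_k (x_{k,i} - mean_i) · (x_{k,j} - mean_j), with n-1 = 5.
  S[A,A] = ((1.1667)·(1.1667) + (0.1667)·(0.1667) + (-1.8333)·(-1.8333) + (-0.8333)·(-0.8333) + (1.1667)·(1.1667) + (0.1667)·(0.1667)) / 5 = 6.8333/5 = 1.3667
  S[A,B] = ((1.1667)·(2.5) + (0.1667)·(1.5) + (-1.8333)·(-3.5) + (-0.8333)·(-2.5) + (1.1667)·(-1.5) + (0.1667)·(3.5)) / 5 = 10.5/5 = 2.1
  S[A,C] = ((1.1667)·(1.5) + (0.1667)·(-3.5) + (-1.8333)·(0.5) + (-0.8333)·(1.5) + (1.1667)·(-1.5) + (0.1667)·(1.5)) / 5 = -2.5/5 = -0.5
  S[B,B] = ((2.5)·(2.5) + (1.5)·(1.5) + (-3.5)·(-3.5) + (-2.5)·(-2.5) + (-1.5)·(-1.5) + (3.5)·(3.5)) / 5 = 41.5/5 = 8.3
  S[B,C] = ((2.5)·(1.5) + (1.5)·(-3.5) + (-3.5)·(0.5) + (-2.5)·(1.5) + (-1.5)·(-1.5) + (3.5)·(1.5)) / 5 = 0.5/5 = 0.1
  S[C,C] = ((1.5)·(1.5) + (-3.5)·(-3.5) + (0.5)·(0.5) + (1.5)·(1.5) + (-1.5)·(-1.5) + (1.5)·(1.5)) / 5 = 21.5/5 = 4.3

S is symmetric (S[j,i] = S[i,j]). Assembling:

S = [[1.3667, 2.1, -0.5],
 [2.1, 8.3, 0.1],
 [-0.5, 0.1, 4.3]]


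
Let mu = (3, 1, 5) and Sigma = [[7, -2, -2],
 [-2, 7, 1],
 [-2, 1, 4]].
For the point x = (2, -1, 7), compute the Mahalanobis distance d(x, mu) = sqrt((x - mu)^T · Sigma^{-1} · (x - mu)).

Step 1 — centre the observation: (x - mu) = (-1, -2, 2).

Step 2 — invert Sigma (cofactor / det for 3×3, or solve directly):
  Sigma^{-1} = [[0.1765, 0.0392, 0.0784],
 [0.0392, 0.1569, -0.0196],
 [0.0784, -0.0196, 0.2941]].

Step 3 — form the quadratic (x - mu)^T · Sigma^{-1} · (x - mu):
  Sigma^{-1} · (x - mu) = (-0.098, -0.3922, 0.549).
  (x - mu)^T · [Sigma^{-1} · (x - mu)] = (-1)·(-0.098) + (-2)·(-0.3922) + (2)·(0.549) = 1.9804.

Step 4 — take square root: d = √(1.9804) ≈ 1.4073.

d(x, mu) = √(1.9804) ≈ 1.4073


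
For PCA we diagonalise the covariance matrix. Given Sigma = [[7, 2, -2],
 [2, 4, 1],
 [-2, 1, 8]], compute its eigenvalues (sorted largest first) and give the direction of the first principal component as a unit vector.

Step 1 — characteristic polynomial p(λ) = det(λI - Sigma) = λ³ - tr·λ² + c_1·λ - det, where tr = trace, c_1 = sum of the principal 2×2 minors, det = det(Sigma):
  tr = 7 + 4 + 8 = 19,
  c_1 = (7·4 - (2)²) + (7·8 - (-2)²) + (4·8 - (1)²) = 24 + 52 + 31 = 107,
  det = 7·(4·8 - (1)²) - (2)·((2)·8 - (1)·(-2)) + (-2)·((2)·(1) - 4·(-2)) = 7·(31) - (2)·(18) + (-2)·(10) = 161.
  So p(λ) = λ³ - 19λ² + 107λ - 161.
Step 2 — look for an integer root (rational root theorem: any rational root is an integer divisor of 161). Testing λ = 7:
  p(7) = 343 - 931 + 749 - 161 = 0  ✓
  Dividing out (λ - 7): p(λ) = (λ - 7)(λ² - 12λ + 23).
Step 3 — remaining eigenvalues from the quadratic λ² - 12λ + 23 = 0:
  Δ = 12² - 4·23 = 144 - 92 = 52,  λ = (12 ± √52)/2 = (12 ± 7.2111)/2 ≈ 9.6056 or 2.3944.
  Sorted: λ_1 = 9.6056,  λ_2 = 7,  λ_3 = 2.3944  (check: sum = 19 = tr ✓).

Step 4 — unit eigenvector for λ_1 ≈ 9.6056: v spans the null space of (Sigma - λ_1 I), whose rows are
  r_1 = (-2.6056, 2, -2),  r_2 = (2, -5.6056, 1),  r_3 = (-2, 1, -1.6056).
  v is orthogonal to every row, so take v ∝ r_1 × r_2 = ((2)·(1) - (-2)·(-5.6056), (-2)·(2) - (-2.6056)·(1), (-2.6056)·(-5.6056) - (2)·(2)) ≈ (-9.2111, -1.3944, 10.6056).
  Rescale (multiply by -1 so the first nonzero entry is positive): u = (9.2111, 1.3944, -10.6056).
  ||u|| = √((9.2111)² + (1.3944)² + (-10.6056)²) = √(199.2666) ≈ 14.1162,  v_1 = u/||u|| ≈ (0.6525, 0.0988, -0.7513) (||v_1|| = 1).

λ_1 = 9.6056,  λ_2 = 7,  λ_3 = 2.3944;  v_1 ≈ (0.6525, 0.0988, -0.7513)


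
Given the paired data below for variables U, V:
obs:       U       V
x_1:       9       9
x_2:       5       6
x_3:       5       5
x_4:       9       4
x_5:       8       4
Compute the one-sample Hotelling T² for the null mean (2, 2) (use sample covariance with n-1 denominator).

Step 1 — sample mean vector:
  mean(U) = (9 + 5 + 5 + 9 + 8) / 5 = 36/5 = 7.2
  mean(V) = (9 + 6 + 5 + 4 + 4) / 5 = 28/5 = 5.6
  x̄ = (7.2, 5.6),  deviation x̄ - mu_0 = (7.2, 5.6) - (2, 2) = (5.2, 3.6).

Step 2 — sample covariance matrix, S[i,j] = (1/(n-1)) · Σ_k (x_{k,i} - mean_i) · (x_{k,j} - mean_j), divisor n-1 = 4:
  S[U,U] = ((1.8)·(1.8) + (-2.2)·(-2.2) + (-2.2)·(-2.2) + (1.8)·(1.8) + (0.8)·(0.8)) / 4 = 16.8/4 = 4.2
  S[U,V] = ((1.8)·(3.4) + (-2.2)·(0.4) + (-2.2)·(-0.6) + (1.8)·(-1.6) + (0.8)·(-1.6)) / 4 = 2.4/4 = 0.6
  S[V,V] = ((3.4)·(3.4) + (0.4)·(0.4) + (-0.6)·(-0.6) + (-1.6)·(-1.6) + (-1.6)·(-1.6)) / 4 = 17.2/4 = 4.3
  S = [[4.2, 0.6],
 [0.6, 4.3]].

Step 3 — invert S. det(S) = 4.2·4.3 - (0.6)² = 17.7.
  S^{-1} = (1/det) · [[d, -b], [-b, a]] = [[0.2429, -0.0339],
 [-0.0339, 0.2373]].

Step 4 — quadratic form (x̄ - mu_0)^T · S^{-1} · (x̄ - mu_0):
  S^{-1} · (x̄ - mu_0) = (1.1412, 0.678),
  (x̄ - mu_0)^T · [...] = (5.2)·(1.1412) + (3.6)·(0.678) = 8.3751.

Step 5 — scale by n: T² = 5 · 8.3751 = 41.8757.

T² ≈ 41.8757


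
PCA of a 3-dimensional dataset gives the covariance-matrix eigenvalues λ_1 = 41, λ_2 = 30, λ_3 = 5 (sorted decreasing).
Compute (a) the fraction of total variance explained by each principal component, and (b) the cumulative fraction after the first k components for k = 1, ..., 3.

Step 1 — total variance = trace(Sigma) = Σ λ_i = 41 + 30 + 5 = 76.

Step 2 — fraction explained by component i = λ_i / Σ λ:
  PC1: 41/76 = 0.5395
  PC2: 30/76 = 0.3947
  PC3: 5/76 = 0.0658

Step 3 — cumulative fraction after k components = (λ_1 + ... + λ_k) / Σ λ:
  k = 1: 41/76 = 0.5395
  k = 2: (41 + 30)/76 = 71/76 = 0.9342
  k = 3: (41 + 30 + 5)/76 = 76/76 = 1

Summary (fraction, with percent):

explained: PC1 0.5395 (53.95%), PC2 0.3947 (39.47%), PC3 0.0658 (6.58%);  cumulative: 0.5395, 0.9342, 1


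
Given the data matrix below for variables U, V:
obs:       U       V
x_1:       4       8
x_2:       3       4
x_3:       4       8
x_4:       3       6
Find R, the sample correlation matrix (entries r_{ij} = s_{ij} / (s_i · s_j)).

Step 1 — column means:
  mean(U) = (4 + 3 + 4 + 3) / 4 = 14/4 = 3.5
  mean(V) = (8 + 4 + 8 + 6) / 4 = 26/4 = 6.5

Step 2 — sample variances and covariances s[i,j] = (1/(n-1)) · Σ_k (x_{k,i} - mean_i) · (x_{k,j} - mean_j), with n-1 = 3:
  s[U,U] = ((0.5)·(0.5) + (-0.5)·(-0.5) + (0.5)·(0.5) + (-0.5)·(-0.5)) / 3 = 1/3 = 0.3333
  s[U,V] = ((0.5)·(1.5) + (-0.5)·(-2.5) + (0.5)·(1.5) + (-0.5)·(-0.5)) / 3 = 3/3 = 1
  s[V,V] = ((1.5)·(1.5) + (-2.5)·(-2.5) + (1.5)·(1.5) + (-0.5)·(-0.5)) / 3 = 11/3 = 3.6667
  Sample standard deviations s_i = √(s[i,i]):
  s(U) = √(0.3333) = 0.5774
  s(V) = √(3.6667) = 1.9149

Step 3 — r_{ij} = s_{ij} / (s_i · s_j):
  r[U,U] = 1 (diagonal).
  r[U,V] = 1 / (0.5774 · 1.9149) = 1 / 1.1055 = 0.9045
  r[V,V] = 1 (diagonal).

R is symmetric with unit diagonal. Assembling:

R = [[1, 0.9045],
 [0.9045, 1]]


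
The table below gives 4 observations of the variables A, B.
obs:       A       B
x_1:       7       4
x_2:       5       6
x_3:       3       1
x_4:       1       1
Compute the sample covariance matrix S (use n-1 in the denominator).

Step 1 — column means:
  mean(A) = (7 + 5 + 3 + 1) / 4 = 16/4 = 4
  mean(B) = (4 + 6 + 1 + 1) / 4 = 12/4 = 3

Step 2 — sample covariance S[i,j] = (1/(n-1)) · Σ_k (x_{k,i} - mean_i) · (x_{k,j} - mean_j), with n-1 = 3.
  S[A,A] = ((3)·(3) + (1)·(1) + (-1)·(-1) + (-3)·(-3)) / 3 = 20/3 = 6.6667
  S[A,B] = ((3)·(1) + (1)·(3) + (-1)·(-2) + (-3)·(-2)) / 3 = 14/3 = 4.6667
  S[B,B] = ((1)·(1) + (3)·(3) + (-2)·(-2) + (-2)·(-2)) / 3 = 18/3 = 6

S is symmetric (S[j,i] = S[i,j]). Assembling:

S = [[6.6667, 4.6667],
 [4.6667, 6]]


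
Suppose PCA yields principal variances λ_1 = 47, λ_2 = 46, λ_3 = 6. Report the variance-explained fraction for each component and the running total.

Step 1 — total variance = trace(Sigma) = Σ λ_i = 47 + 46 + 6 = 99.

Step 2 — fraction explained by component i = λ_i / Σ λ:
  PC1: 47/99 = 0.4747
  PC2: 46/99 = 0.4646
  PC3: 6/99 = 0.0606

Step 3 — cumulative fraction after k components = (λ_1 + ... + λ_k) / Σ λ:
  k = 1: 47/99 = 0.4747
  k = 2: (47 + 46)/99 = 93/99 = 0.9394
  k = 3: (47 + 46 + 6)/99 = 99/99 = 1

Summary (fraction, with percent):

explained: PC1 0.4747 (47.47%), PC2 0.4646 (46.46%), PC3 0.0606 (6.06%);  cumulative: 0.4747, 0.9394, 1
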